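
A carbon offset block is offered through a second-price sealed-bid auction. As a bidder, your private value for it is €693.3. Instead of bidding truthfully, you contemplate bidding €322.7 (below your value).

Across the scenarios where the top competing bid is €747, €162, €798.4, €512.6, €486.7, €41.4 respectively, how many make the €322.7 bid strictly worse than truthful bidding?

2

The deviation hurts exactly when the highest competing bid lies strictly between €322.7 and €693.3 — underbidding then forfeits a profitable win.
€747: above both → same outcome either way.
€162: below both → same outcome either way.
€798.4: above both → same outcome either way.
€512.6: inside the interval → strictly worse (loss €180.7).
€486.7: inside the interval → strictly worse (loss €206.6).
€41.4: below both → same outcome either way.
Count: 2.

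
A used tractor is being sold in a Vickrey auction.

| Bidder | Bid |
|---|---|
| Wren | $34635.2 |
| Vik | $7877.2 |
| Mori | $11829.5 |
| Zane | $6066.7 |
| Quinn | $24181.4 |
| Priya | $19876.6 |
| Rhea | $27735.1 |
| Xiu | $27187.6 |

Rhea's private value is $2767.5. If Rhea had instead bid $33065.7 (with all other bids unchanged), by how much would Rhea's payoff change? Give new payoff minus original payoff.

The highest bid among the other bidders is $34635.2; Rhea's bid doesn't change that.
Original bid $27735.1: Rhea is not highest (top rival bid is $34635.2); payoff $0.
Alternative bid $33065.7: Rhea is not highest (top rival bid is $34635.2); payoff $0.
Change in payoff = $0 − ($0) = $0.

$0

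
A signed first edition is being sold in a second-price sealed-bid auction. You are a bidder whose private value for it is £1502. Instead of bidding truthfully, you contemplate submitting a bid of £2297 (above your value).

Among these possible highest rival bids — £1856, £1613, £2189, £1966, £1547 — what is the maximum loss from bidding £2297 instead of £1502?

£687

£1856: truthful gives £0, deviation gives −£354 → loss £354.
£1613: truthful gives £0, deviation gives −£111 → loss £111.
£2189: truthful gives £0, deviation gives −£687 → loss £687.
£1966: truthful gives £0, deviation gives −£464 → loss £464.
£1547: truthful gives £0, deviation gives −£45 → loss £45.
Maximum loss: £687.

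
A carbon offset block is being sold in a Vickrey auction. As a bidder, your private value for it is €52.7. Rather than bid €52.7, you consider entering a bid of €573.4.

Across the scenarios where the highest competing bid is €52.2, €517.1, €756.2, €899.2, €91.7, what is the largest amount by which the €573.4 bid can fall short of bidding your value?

€464.4

€52.2: same outcome either way → loss €0.
€517.1: truthful gives €0, deviation gives −€464.4 → loss €464.4.
€756.2: same outcome either way → loss €0.
€899.2: same outcome either way → loss €0.
€91.7: truthful gives €0, deviation gives −€39 → loss €39.
Maximum loss: €464.4.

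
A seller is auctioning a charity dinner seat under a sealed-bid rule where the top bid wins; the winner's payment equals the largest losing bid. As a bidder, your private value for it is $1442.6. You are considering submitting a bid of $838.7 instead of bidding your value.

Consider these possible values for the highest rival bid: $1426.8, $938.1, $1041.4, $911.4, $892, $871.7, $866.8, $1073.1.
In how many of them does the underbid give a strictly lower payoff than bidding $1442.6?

8

The deviation hurts exactly when the highest competing bid lies strictly between $838.7 and $1442.6 — underbidding then forfeits a profitable win.
$1426.8: inside the interval → strictly worse (loss $15.8).
$938.1: inside the interval → strictly worse (loss $504.5).
$1041.4: inside the interval → strictly worse (loss $401.2).
$911.4: inside the interval → strictly worse (loss $531.2).
$892: inside the interval → strictly worse (loss $550.6).
$871.7: inside the interval → strictly worse (loss $570.9).
$866.8: inside the interval → strictly worse (loss $575.8).
$1073.1: inside the interval → strictly worse (loss $369.5).
Count: 8.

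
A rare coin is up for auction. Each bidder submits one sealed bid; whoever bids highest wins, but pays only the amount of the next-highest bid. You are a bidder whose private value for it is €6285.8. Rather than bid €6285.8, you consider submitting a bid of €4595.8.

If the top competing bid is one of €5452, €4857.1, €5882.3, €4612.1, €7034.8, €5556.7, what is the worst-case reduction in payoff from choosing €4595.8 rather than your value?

€5452: truthful gives €833.8, deviation gives €0 → loss €833.8.
€4857.1: truthful gives €1428.7, deviation gives €0 → loss €1428.7.
€5882.3: truthful gives €403.5, deviation gives €0 → loss €403.5.
€4612.1: truthful gives €1673.7, deviation gives €0 → loss €1673.7.
€7034.8: same outcome either way → loss €0.
€5556.7: truthful gives €729.1, deviation gives €0 → loss €729.1.
Maximum loss: €1673.7.

€1673.7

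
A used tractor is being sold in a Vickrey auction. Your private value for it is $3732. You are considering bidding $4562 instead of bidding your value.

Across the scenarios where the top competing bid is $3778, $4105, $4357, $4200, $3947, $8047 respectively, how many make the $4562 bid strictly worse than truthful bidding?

5

The deviation hurts exactly when the highest competing bid lies strictly between $3732 and $4562 — overbidding then wins at a price above your value.
$3778: inside the interval → strictly worse (loss $46).
$4105: inside the interval → strictly worse (loss $373).
$4357: inside the interval → strictly worse (loss $625).
$4200: inside the interval → strictly worse (loss $468).
$3947: inside the interval → strictly worse (loss $215).
$8047: above both → same outcome either way.
Count: 5.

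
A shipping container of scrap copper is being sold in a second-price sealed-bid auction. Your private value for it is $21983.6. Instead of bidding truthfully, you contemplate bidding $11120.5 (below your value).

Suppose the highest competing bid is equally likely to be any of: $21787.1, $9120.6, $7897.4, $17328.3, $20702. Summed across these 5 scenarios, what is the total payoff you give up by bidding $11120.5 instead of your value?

$6133.4

The deviation costs you only when the competing bid falls strictly between $11120.5 and $21983.6; elsewhere both bids give the same outcome.
$21787.1: truthful payoff $196.5, deviation payoff $0 → loss $196.5.
$9120.6: outcomes coincide → loss $0.
$7897.4: outcomes coincide → loss $0.
$17328.3: truthful payoff $4655.3, deviation payoff $0 → loss $4655.3.
$20702: truthful payoff $1281.6, deviation payoff $0 → loss $1281.6.
Total loss = $196.5 + $4655.3 + $1281.6 = $6133.4.
In a second-price auction your bid sets only whether you win, not what you pay, so bidding your true value is weakly dominant.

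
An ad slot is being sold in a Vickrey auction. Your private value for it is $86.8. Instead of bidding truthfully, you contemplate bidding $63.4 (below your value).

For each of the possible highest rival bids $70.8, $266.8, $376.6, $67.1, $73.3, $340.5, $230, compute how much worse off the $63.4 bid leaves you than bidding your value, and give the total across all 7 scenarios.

The deviation costs you only when the competing bid falls strictly between $63.4 and $86.8; elsewhere both bids give the same outcome.
$70.8: truthful payoff $16, deviation payoff $0 → loss $16.
$266.8: outcomes coincide → loss $0.
$376.6: outcomes coincide → loss $0.
$67.1: truthful payoff $19.7, deviation payoff $0 → loss $19.7.
$73.3: truthful payoff $13.5, deviation payoff $0 → loss $13.5.
$340.5: outcomes coincide → loss $0.
$230: outcomes coincide → loss $0.
Total loss = $16 + $19.7 + $13.5 = $49.2.

$49.2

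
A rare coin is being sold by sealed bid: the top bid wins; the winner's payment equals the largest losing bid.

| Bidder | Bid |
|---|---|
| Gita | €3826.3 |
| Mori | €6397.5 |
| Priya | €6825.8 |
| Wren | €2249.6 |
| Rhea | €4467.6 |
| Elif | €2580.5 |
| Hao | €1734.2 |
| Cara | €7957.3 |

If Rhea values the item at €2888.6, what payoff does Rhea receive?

Highest bid: Cara at €7957.3, so Cara wins.
Second-highest bid: Priya at €6825.8 — that is the price the winner pays.
Rhea did not win, so Rhea pays nothing and receives nothing: payoff €0.

€0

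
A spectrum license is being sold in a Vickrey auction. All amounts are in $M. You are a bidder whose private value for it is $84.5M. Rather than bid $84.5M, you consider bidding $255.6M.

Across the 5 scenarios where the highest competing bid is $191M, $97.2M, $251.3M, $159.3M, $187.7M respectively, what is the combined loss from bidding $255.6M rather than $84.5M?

$464M

The deviation costs you only when the competing bid falls strictly between $84.5M and $255.6M; elsewhere both bids give the same outcome.
$191M: truthful payoff $0M, deviation payoff −$106.5M → loss $106.5M.
$97.2M: truthful payoff $0M, deviation payoff −$12.7M → loss $12.7M.
$251.3M: truthful payoff $0M, deviation payoff −$166.8M → loss $166.8M.
$159.3M: truthful payoff $0M, deviation payoff −$74.8M → loss $74.8M.
$187.7M: truthful payoff $0M, deviation payoff −$103.2M → loss $103.2M.
Total loss = $106.5M + $12.7M + $166.8M + $74.8M + $103.2M = $464M.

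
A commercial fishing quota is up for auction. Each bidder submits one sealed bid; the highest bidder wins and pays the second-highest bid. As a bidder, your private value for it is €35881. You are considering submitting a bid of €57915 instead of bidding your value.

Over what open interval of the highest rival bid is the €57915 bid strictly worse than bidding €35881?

If the competing bid is below €35881, both bids win at the same price — no difference.
If it is above €57915, both bids lose — no difference.
If it lies strictly between €35881 and €57915, bidding your value loses (payoff 0) while bidding €57915 wins at a price above your value (payoff negative).
So the deviation strictly hurts on the open interval (€35881, €57915).

(€35881, €57915)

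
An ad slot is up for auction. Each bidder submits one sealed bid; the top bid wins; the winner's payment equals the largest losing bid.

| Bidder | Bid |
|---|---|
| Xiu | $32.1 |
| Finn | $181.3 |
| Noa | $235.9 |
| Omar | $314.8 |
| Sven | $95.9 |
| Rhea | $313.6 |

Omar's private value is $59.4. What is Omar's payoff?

−$254.2

Highest bid: Omar at $314.8, so Omar wins.
Second-highest bid: Rhea at $313.6 — that is the price the winner pays.
Omar's payoff = value − price = $59.4 − $313.6 = −$254.2.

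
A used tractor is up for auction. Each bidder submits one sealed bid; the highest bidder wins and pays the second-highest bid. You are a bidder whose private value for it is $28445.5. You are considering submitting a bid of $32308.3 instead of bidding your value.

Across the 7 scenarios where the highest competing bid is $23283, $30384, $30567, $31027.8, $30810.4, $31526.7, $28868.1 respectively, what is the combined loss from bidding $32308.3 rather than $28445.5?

$12511

The deviation costs you only when the competing bid falls strictly between $28445.5 and $32308.3; elsewhere both bids give the same outcome.
$23283: outcomes coincide → loss $0.
$30384: truthful payoff $0, deviation payoff −$1938.5 → loss $1938.5.
$30567: truthful payoff $0, deviation payoff −$2121.5 → loss $2121.5.
$31027.8: truthful payoff $0, deviation payoff −$2582.3 → loss $2582.3.
$30810.4: truthful payoff $0, deviation payoff −$2364.9 → loss $2364.9.
$31526.7: truthful payoff $0, deviation payoff −$3081.2 → loss $3081.2.
$28868.1: truthful payoff $0, deviation payoff −$422.6 → loss $422.6.
Total loss = $1938.5 + $2121.5 + $2582.3 + $2364.9 + $3081.2 + $422.6 = $12511.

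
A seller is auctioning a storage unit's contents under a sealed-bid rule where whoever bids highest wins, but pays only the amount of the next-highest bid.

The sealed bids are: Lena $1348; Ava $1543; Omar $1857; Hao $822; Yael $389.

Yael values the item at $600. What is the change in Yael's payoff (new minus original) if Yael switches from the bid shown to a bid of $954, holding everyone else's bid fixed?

$0

The highest bid among the other bidders is $1857; Yael's bid doesn't change that.
Original bid $389: Yael is not highest (top rival bid is $1857); payoff $0.
Alternative bid $954: Yael is not highest (top rival bid is $1857); payoff $0.
Change in payoff = $0 − ($0) = $0.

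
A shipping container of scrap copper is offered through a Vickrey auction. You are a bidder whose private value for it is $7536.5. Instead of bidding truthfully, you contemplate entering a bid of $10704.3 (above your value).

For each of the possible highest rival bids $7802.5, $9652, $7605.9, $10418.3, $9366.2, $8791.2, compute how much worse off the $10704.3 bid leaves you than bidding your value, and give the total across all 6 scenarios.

$8417.1

The deviation costs you only when the competing bid falls strictly between $7536.5 and $10704.3; elsewhere both bids give the same outcome.
$7802.5: truthful payoff $0, deviation payoff −$266 → loss $266.
$9652: truthful payoff $0, deviation payoff −$2115.5 → loss $2115.5.
$7605.9: truthful payoff $0, deviation payoff −$69.4 → loss $69.4.
$10418.3: truthful payoff $0, deviation payoff −$2881.8 → loss $2881.8.
$9366.2: truthful payoff $0, deviation payoff −$1829.7 → loss $1829.7.
$8791.2: truthful payoff $0, deviation payoff −$1254.7 → loss $1254.7.
Total loss = $266 + $2115.5 + $69.4 + $2881.8 + $1829.7 + $1254.7 = $8417.1.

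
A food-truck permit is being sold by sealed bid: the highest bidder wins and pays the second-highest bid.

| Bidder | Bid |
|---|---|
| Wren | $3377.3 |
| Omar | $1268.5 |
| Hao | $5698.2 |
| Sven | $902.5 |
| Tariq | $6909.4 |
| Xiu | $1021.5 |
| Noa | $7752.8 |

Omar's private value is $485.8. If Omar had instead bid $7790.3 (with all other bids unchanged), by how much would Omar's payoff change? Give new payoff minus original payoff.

The highest bid among the other bidders is $7752.8; Omar's bid doesn't change that.
Original bid $1268.5: Omar is not highest (top rival bid is $7752.8); payoff $0.
Alternative bid $7790.3: Omar is highest, pays the top rival bid $7752.8; payoff $485.8 − $7752.8 = −$7267.
Change in payoff = −$7267 − ($0) = −$7267.

−$7267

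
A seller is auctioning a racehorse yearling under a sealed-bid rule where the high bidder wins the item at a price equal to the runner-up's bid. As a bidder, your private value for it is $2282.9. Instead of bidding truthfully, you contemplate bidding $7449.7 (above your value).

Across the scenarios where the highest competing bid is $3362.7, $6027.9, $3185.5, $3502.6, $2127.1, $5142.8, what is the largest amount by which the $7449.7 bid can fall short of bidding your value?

$3362.7: truthful gives $0, deviation gives −$1079.8 → loss $1079.8.
$6027.9: truthful gives $0, deviation gives −$3745 → loss $3745.
$3185.5: truthful gives $0, deviation gives −$902.6 → loss $902.6.
$3502.6: truthful gives $0, deviation gives −$1219.7 → loss $1219.7.
$2127.1: same outcome either way → loss $0.
$5142.8: truthful gives $0, deviation gives −$2859.9 → loss $2859.9.
Maximum loss: $3745.

$3745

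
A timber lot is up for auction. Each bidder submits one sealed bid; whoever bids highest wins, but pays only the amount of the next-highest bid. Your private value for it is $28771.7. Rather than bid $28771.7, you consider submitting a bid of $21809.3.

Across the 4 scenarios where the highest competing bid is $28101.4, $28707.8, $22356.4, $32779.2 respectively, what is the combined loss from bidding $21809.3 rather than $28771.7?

The deviation costs you only when the competing bid falls strictly between $21809.3 and $28771.7; elsewhere both bids give the same outcome.
$28101.4: truthful payoff $670.3, deviation payoff $0 → loss $670.3.
$28707.8: truthful payoff $63.9, deviation payoff $0 → loss $63.9.
$22356.4: truthful payoff $6415.3, deviation payoff $0 → loss $6415.3.
$32779.2: outcomes coincide → loss $0.
Total loss = $670.3 + $63.9 + $6415.3 = $7149.5.
Because the price is fixed by the runner-up's bid, deviating from your value can only change a good outcome into a bad one — never the reverse.

$7149.5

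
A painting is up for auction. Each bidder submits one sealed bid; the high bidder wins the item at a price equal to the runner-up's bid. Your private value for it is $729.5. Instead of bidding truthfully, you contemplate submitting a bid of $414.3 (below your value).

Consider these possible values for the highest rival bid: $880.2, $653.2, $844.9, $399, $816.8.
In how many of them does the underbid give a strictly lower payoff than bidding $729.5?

The deviation hurts exactly when the highest competing bid lies strictly between $414.3 and $729.5 — underbidding then forfeits a profitable win.
$880.2: above both → same outcome either way.
$653.2: inside the interval → strictly worse (loss $76.3).
$844.9: above both → same outcome either way.
$399: below both → same outcome either way.
$816.8: above both → same outcome either way.
Count: 1.

1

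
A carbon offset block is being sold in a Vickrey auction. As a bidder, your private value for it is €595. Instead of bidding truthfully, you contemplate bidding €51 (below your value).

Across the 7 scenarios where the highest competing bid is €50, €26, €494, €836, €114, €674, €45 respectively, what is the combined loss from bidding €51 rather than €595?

The deviation costs you only when the competing bid falls strictly between €51 and €595; elsewhere both bids give the same outcome.
€50: outcomes coincide → loss €0.
€26: outcomes coincide → loss €0.
€494: truthful payoff €101, deviation payoff €0 → loss €101.
€836: outcomes coincide → loss €0.
€114: truthful payoff €481, deviation payoff €0 → loss €481.
€674: outcomes coincide → loss €0.
€45: outcomes coincide → loss €0.
Total loss = €101 + €481 = €582.

€582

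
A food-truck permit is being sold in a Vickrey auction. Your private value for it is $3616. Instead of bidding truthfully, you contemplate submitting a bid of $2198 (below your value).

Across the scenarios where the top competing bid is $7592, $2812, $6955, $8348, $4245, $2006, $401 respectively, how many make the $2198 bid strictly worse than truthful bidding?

The deviation hurts exactly when the highest competing bid lies strictly between $2198 and $3616 — underbidding then forfeits a profitable win.
$7592: above both → same outcome either way.
$2812: inside the interval → strictly worse (loss $804).
$6955: above both → same outcome either way.
$8348: above both → same outcome either way.
$4245: above both → same outcome either way.
$2006: below both → same outcome either way.
$401: below both → same outcome either way.
Count: 1.

1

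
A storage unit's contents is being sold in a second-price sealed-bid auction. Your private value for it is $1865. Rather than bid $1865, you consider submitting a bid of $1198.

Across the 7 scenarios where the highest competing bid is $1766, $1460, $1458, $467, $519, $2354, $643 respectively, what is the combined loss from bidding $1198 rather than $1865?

The deviation costs you only when the competing bid falls strictly between $1198 and $1865; elsewhere both bids give the same outcome.
$1766: truthful payoff $99, deviation payoff $0 → loss $99.
$1460: truthful payoff $405, deviation payoff $0 → loss $405.
$1458: truthful payoff $407, deviation payoff $0 → loss $407.
$467: outcomes coincide → loss $0.
$519: outcomes coincide → loss $0.
$2354: outcomes coincide → loss $0.
$643: outcomes coincide → loss $0.
Total loss = $99 + $405 + $407 = $911.

$911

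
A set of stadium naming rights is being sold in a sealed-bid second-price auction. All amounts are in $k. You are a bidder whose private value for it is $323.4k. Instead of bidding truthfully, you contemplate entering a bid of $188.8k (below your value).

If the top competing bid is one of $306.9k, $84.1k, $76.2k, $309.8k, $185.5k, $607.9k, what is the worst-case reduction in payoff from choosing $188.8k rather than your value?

$16.5k

$306.9k: truthful gives $16.5k, deviation gives $0k → loss $16.5k.
$84.1k: same outcome either way → loss $0k.
$76.2k: same outcome either way → loss $0k.
$309.8k: truthful gives $13.6k, deviation gives $0k → loss $13.6k.
$185.5k: same outcome either way → loss $0k.
$607.9k: same outcome either way → loss $0k.
Maximum loss: $16.5k.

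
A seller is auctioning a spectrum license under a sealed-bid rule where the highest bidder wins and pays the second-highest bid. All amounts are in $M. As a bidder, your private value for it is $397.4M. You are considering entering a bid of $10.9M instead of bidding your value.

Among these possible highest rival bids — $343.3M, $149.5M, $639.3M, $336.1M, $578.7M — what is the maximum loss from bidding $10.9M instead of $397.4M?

$343.3M: truthful gives $54.1M, deviation gives $0M → loss $54.1M.
$149.5M: truthful gives $247.9M, deviation gives $0M → loss $247.9M.
$639.3M: same outcome either way → loss $0M.
$336.1M: truthful gives $61.3M, deviation gives $0M → loss $61.3M.
$578.7M: same outcome either way → loss $0M.
Maximum loss: $247.9M.

$247.9M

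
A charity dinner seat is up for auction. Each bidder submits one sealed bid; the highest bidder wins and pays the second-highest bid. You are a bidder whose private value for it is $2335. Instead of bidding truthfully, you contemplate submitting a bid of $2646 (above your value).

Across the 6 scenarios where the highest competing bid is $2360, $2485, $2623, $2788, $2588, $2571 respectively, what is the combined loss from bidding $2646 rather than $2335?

$952

The deviation costs you only when the competing bid falls strictly between $2335 and $2646; elsewhere both bids give the same outcome.
$2360: truthful payoff $0, deviation payoff −$25 → loss $25.
$2485: truthful payoff $0, deviation payoff −$150 → loss $150.
$2623: truthful payoff $0, deviation payoff −$288 → loss $288.
$2788: outcomes coincide → loss $0.
$2588: truthful payoff $0, deviation payoff −$253 → loss $253.
$2571: truthful payoff $0, deviation payoff −$236 → loss $236.
Total loss = $25 + $150 + $288 + $253 + $236 = $952.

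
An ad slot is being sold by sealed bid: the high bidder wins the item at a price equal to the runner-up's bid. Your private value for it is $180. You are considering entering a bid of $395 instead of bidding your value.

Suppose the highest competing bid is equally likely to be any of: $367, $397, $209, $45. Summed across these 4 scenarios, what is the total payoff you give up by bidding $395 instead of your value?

The deviation costs you only when the competing bid falls strictly between $180 and $395; elsewhere both bids give the same outcome.
$367: truthful payoff $0, deviation payoff −$187 → loss $187.
$397: outcomes coincide → loss $0.
$209: truthful payoff $0, deviation payoff −$29 → loss $29.
$45: outcomes coincide → loss $0.
Total loss = $187 + $29 = $216.

$216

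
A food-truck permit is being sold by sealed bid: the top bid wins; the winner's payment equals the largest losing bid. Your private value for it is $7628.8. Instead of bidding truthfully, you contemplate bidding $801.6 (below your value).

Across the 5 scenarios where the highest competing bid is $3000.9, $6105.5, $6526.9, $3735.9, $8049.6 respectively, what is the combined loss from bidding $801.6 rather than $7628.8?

The deviation costs you only when the competing bid falls strictly between $801.6 and $7628.8; elsewhere both bids give the same outcome.
$3000.9: truthful payoff $4627.9, deviation payoff $0 → loss $4627.9.
$6105.5: truthful payoff $1523.3, deviation payoff $0 → loss $1523.3.
$6526.9: truthful payoff $1101.9, deviation payoff $0 → loss $1101.9.
$3735.9: truthful payoff $3892.9, deviation payoff $0 → loss $3892.9.
$8049.6: outcomes coincide → loss $0.
Total loss = $4627.9 + $1523.3 + $1101.9 + $3892.9 = $11146.
Because the price is fixed by the runner-up's bid, deviating from your value can only change a good outcome into a bad one — never the reverse.

$11146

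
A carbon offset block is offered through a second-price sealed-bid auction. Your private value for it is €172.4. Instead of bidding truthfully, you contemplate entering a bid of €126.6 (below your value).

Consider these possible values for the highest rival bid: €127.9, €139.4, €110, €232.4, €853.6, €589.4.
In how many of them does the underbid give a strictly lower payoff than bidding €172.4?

2

The deviation hurts exactly when the highest competing bid lies strictly between €126.6 and €172.4 — underbidding then forfeits a profitable win.
€127.9: inside the interval → strictly worse (loss €44.5).
€139.4: inside the interval → strictly worse (loss €33).
€110: below both → same outcome either way.
€232.4: above both → same outcome either way.
€853.6: above both → same outcome either way.
€589.4: above both → same outcome either way.
Count: 2.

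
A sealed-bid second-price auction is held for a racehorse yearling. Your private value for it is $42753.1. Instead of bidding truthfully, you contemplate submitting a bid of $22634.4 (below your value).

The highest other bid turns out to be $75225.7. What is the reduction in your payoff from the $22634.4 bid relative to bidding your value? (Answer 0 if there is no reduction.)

$0

Bidding your value $42753.1: you lose (since $42753.1 < $75225.7). Payoff $0.
Bidding $22634.4: you lose. Payoff $0.
Difference = $0 − $0 = $0; both bids lead to the same outcome because the competing bid is above both your value and your alternative bid.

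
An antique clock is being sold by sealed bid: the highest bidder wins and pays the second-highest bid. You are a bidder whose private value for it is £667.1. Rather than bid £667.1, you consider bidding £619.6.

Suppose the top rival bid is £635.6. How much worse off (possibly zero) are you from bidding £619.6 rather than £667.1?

£31.5

Bidding your value £667.1: you win (since £667.1 > £635.6) and pay £635.6. Payoff £31.5.
Bidding £619.6: you lose. Payoff £0.
The competing bid £635.6 lies between your shaded bid and your value, so underbidding forfeits an item you could have won at a profitable price.
Loss from deviating = £31.5 − (£0) = £31.5.
Truthful bidding weakly dominates here: raising your bid can only win items priced above your value, and lowering it can only forfeit items priced below.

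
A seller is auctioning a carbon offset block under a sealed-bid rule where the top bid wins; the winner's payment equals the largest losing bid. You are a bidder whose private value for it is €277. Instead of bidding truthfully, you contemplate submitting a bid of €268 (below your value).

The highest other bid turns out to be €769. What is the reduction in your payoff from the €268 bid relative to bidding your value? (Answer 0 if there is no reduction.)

€0

Bidding your value €277: you lose (since €277 < €769). Payoff €0.
Bidding €268: you lose. Payoff €0.
Difference = €0 − €0 = €0; both bids lead to the same outcome because the competing bid is above both your value and your alternative bid.
Truthful bidding weakly dominates here: raising your bid can only win items priced above your value, and lowering it can only forfeit items priced below.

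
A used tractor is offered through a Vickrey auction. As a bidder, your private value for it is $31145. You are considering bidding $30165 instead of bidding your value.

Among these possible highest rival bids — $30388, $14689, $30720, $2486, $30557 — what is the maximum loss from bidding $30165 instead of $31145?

$757

$30388: truthful gives $757, deviation gives $0 → loss $757.
$14689: same outcome either way → loss $0.
$30720: truthful gives $425, deviation gives $0 → loss $425.
$2486: same outcome either way → loss $0.
$30557: truthful gives $588, deviation gives $0 → loss $588.
Maximum loss: $757.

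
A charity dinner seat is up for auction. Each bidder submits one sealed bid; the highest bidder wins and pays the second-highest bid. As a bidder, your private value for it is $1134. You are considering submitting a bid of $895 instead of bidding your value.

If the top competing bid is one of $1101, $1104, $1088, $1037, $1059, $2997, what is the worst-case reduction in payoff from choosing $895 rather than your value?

$1101: truthful gives $33, deviation gives $0 → loss $33.
$1104: truthful gives $30, deviation gives $0 → loss $30.
$1088: truthful gives $46, deviation gives $0 → loss $46.
$1037: truthful gives $97, deviation gives $0 → loss $97.
$1059: truthful gives $75, deviation gives $0 → loss $75.
$2997: same outcome either way → loss $0.
Maximum loss: $97.

$97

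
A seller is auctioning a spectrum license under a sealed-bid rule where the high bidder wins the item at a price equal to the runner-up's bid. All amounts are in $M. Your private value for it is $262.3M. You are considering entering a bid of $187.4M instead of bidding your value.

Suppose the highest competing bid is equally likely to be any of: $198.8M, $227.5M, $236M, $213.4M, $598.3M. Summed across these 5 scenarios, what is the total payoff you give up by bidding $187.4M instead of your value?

$173.5M

The deviation costs you only when the competing bid falls strictly between $187.4M and $262.3M; elsewhere both bids give the same outcome.
$198.8M: truthful payoff $63.5M, deviation payoff $0M → loss $63.5M.
$227.5M: truthful payoff $34.8M, deviation payoff $0M → loss $34.8M.
$236M: truthful payoff $26.3M, deviation payoff $0M → loss $26.3M.
$213.4M: truthful payoff $48.9M, deviation payoff $0M → loss $48.9M.
$598.3M: outcomes coincide → loss $0M.
Total loss = $63.5M + $34.8M + $26.3M + $48.9M = $173.5M.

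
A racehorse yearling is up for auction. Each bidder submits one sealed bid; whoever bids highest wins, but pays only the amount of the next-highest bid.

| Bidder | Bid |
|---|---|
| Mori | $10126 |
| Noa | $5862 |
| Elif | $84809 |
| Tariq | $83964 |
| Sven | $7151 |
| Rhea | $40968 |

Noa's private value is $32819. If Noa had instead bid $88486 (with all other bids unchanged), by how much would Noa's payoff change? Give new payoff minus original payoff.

The highest bid among the other bidders is $84809; Noa's bid doesn't change that.
Original bid $5862: Noa is not highest (top rival bid is $84809); payoff $0.
Alternative bid $88486: Noa is highest, pays the top rival bid $84809; payoff $32819 − $84809 = −$51990.
Change in payoff = −$51990 − ($0) = −$51990.

−$51990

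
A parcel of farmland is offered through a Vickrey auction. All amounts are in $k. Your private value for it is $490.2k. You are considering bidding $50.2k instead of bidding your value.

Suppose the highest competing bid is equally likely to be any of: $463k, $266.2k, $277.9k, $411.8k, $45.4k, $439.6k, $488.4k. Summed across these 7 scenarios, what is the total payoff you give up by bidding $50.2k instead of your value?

The deviation costs you only when the competing bid falls strictly between $50.2k and $490.2k; elsewhere both bids give the same outcome.
$463k: truthful payoff $27.2k, deviation payoff $0k → loss $27.2k.
$266.2k: truthful payoff $224k, deviation payoff $0k → loss $224k.
$277.9k: truthful payoff $212.3k, deviation payoff $0k → loss $212.3k.
$411.8k: truthful payoff $78.4k, deviation payoff $0k → loss $78.4k.
$45.4k: outcomes coincide → loss $0k.
$439.6k: truthful payoff $50.6k, deviation payoff $0k → loss $50.6k.
$488.4k: truthful payoff $1.8k, deviation payoff $0k → loss $1.8k.
Total loss = $27.2k + $224k + $212.3k + $78.4k + $50.6k + $1.8k = $594.3k.

$594.3k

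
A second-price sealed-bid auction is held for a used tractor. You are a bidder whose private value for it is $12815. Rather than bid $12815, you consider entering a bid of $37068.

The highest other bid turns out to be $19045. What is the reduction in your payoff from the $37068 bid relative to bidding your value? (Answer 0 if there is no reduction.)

Bidding your value $12815: you lose (since $12815 < $19045). Payoff $0.
Bidding $37068: you win and pay $19045. Payoff $12815 − $19045 = −$6230.
The competing bid $19045 lies between your value and your inflated bid, so overbidding wins an item priced above your value.
Loss from deviating = $0 − (−$6230) = $6230.

$6230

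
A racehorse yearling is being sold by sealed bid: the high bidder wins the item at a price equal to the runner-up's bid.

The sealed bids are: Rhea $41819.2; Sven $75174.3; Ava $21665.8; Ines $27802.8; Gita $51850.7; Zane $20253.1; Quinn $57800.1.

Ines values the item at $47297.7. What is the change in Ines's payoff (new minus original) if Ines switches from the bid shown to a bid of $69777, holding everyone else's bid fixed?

$0

The highest bid among the other bidders is $75174.3; Ines's bid doesn't change that.
Original bid $27802.8: Ines is not highest (top rival bid is $75174.3); payoff $0.
Alternative bid $69777: Ines is not highest (top rival bid is $75174.3); payoff $0.
Change in payoff = $0 − ($0) = $0.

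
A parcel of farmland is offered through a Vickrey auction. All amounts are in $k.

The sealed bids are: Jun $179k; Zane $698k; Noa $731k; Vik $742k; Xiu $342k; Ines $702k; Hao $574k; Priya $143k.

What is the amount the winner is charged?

Highest bid: Vik at $742k, so Vik wins.
Second-highest bid: Noa at $731k — that is the price the winner pays.

$731k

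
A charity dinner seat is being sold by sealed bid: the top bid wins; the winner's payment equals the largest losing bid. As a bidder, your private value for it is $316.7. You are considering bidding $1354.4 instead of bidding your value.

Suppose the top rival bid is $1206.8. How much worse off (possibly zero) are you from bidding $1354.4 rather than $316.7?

Bidding your value $316.7: you lose (since $316.7 < $1206.8). Payoff $0.
Bidding $1354.4: you win and pay $1206.8. Payoff $316.7 − $1206.8 = −$890.1.
The competing bid $1206.8 lies between your value and your inflated bid, so overbidding wins an item priced above your value.
Loss from deviating = $0 − (−$890.1) = $890.1.

$890.1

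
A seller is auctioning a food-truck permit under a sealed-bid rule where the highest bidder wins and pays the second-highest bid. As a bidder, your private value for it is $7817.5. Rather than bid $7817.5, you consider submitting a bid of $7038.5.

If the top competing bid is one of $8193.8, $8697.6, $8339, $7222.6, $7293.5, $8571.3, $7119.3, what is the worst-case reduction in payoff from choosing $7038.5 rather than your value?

$8193.8: same outcome either way → loss $0.
$8697.6: same outcome either way → loss $0.
$8339: same outcome either way → loss $0.
$7222.6: truthful gives $594.9, deviation gives $0 → loss $594.9.
$7293.5: truthful gives $524, deviation gives $0 → loss $524.
$8571.3: same outcome either way → loss $0.
$7119.3: truthful gives $698.2, deviation gives $0 → loss $698.2.
Maximum loss: $698.2.

$698.2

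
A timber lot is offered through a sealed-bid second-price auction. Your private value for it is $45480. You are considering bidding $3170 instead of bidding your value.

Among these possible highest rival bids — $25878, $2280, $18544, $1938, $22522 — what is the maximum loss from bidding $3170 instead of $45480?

$26936

$25878: truthful gives $19602, deviation gives $0 → loss $19602.
$2280: same outcome either way → loss $0.
$18544: truthful gives $26936, deviation gives $0 → loss $26936.
$1938: same outcome either way → loss $0.
$22522: truthful gives $22958, deviation gives $0 → loss $22958.
Maximum loss: $26936.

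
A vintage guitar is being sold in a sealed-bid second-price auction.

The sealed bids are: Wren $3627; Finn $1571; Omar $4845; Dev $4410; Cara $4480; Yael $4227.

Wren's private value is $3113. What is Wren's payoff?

$0

Highest bid: Omar at $4845, so Omar wins.
Second-highest bid: Cara at $4480 — that is the price the winner pays.
Wren did not win, so Wren pays nothing and receives nothing: payoff $0.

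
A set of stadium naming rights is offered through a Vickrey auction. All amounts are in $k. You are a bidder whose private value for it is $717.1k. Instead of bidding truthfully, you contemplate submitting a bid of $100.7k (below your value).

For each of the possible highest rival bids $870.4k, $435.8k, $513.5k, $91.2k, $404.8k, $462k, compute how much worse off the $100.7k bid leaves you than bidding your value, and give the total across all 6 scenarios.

The deviation costs you only when the competing bid falls strictly between $100.7k and $717.1k; elsewhere both bids give the same outcome.
$870.4k: outcomes coincide → loss $0k.
$435.8k: truthful payoff $281.3k, deviation payoff $0k → loss $281.3k.
$513.5k: truthful payoff $203.6k, deviation payoff $0k → loss $203.6k.
$91.2k: outcomes coincide → loss $0k.
$404.8k: truthful payoff $312.3k, deviation payoff $0k → loss $312.3k.
$462k: truthful payoff $255.1k, deviation payoff $0k → loss $255.1k.
Total loss = $281.3k + $203.6k + $312.3k + $255.1k = $1052.3k.

$1052.3k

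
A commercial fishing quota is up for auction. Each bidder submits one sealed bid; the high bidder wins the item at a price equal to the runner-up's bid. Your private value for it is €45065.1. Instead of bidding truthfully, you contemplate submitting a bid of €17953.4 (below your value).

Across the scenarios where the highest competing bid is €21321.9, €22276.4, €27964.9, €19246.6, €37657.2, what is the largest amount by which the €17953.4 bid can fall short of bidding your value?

€25818.5

€21321.9: truthful gives €23743.2, deviation gives €0 → loss €23743.2.
€22276.4: truthful gives €22788.7, deviation gives €0 → loss €22788.7.
€27964.9: truthful gives €17100.2, deviation gives €0 → loss €17100.2.
€19246.6: truthful gives €25818.5, deviation gives €0 → loss €25818.5.
€37657.2: truthful gives €7407.9, deviation gives €0 → loss €7407.9.
Maximum loss: €25818.5.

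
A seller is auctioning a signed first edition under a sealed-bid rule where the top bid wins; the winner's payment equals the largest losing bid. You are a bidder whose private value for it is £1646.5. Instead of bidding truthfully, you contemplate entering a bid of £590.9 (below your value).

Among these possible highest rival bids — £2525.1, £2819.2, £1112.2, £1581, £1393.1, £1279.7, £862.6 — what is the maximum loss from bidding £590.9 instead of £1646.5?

£783.9

£2525.1: same outcome either way → loss £0.
£2819.2: same outcome either way → loss £0.
£1112.2: truthful gives £534.3, deviation gives £0 → loss £534.3.
£1581: truthful gives £65.5, deviation gives £0 → loss £65.5.
£1393.1: truthful gives £253.4, deviation gives £0 → loss £253.4.
£1279.7: truthful gives £366.8, deviation gives £0 → loss £366.8.
£862.6: truthful gives £783.9, deviation gives £0 → loss £783.9.
Maximum loss: £783.9.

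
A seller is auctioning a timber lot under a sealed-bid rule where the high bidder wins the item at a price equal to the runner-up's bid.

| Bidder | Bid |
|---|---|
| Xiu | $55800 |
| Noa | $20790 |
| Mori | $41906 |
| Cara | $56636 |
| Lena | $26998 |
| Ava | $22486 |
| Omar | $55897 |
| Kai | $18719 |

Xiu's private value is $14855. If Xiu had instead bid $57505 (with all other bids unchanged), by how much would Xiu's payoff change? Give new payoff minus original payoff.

The highest bid among the other bidders is $56636; Xiu's bid doesn't change that.
Original bid $55800: Xiu is not highest (top rival bid is $56636); payoff $0.
Alternative bid $57505: Xiu is highest, pays the top rival bid $56636; payoff $14855 − $56636 = −$41781.
Change in payoff = −$41781 − ($0) = −$41781.

−$41781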